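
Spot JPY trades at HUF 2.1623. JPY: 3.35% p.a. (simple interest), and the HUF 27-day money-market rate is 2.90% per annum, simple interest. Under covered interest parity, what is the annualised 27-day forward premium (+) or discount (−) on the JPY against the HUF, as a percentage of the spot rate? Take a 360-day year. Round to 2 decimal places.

T = 27/360 years.
No-arbitrage forward: 2.1623 × 1.002175 / 1.0025125 = 2.1615721 HUF/JPY.
Annualised premium = (F − S)/S × (1/T) = (2.1615721 − 2.1623)/2.1623 ÷ (27/360) = -0.45%.

-0.45%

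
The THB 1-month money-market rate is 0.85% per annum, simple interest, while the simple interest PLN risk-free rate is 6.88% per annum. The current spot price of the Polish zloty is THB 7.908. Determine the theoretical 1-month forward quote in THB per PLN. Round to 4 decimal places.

T = 1/12 years.
Growth of 1 THB over T: 1 + 0.0085×1/12 = 1.0007083.
Growth of 1 PLN over T: 1 + 0.0688×1/12 = 1.0057333.
Forward (THB per PLN) = 7.908 × 1.0007083 / 1.0057333 = 7.868489.

7.8685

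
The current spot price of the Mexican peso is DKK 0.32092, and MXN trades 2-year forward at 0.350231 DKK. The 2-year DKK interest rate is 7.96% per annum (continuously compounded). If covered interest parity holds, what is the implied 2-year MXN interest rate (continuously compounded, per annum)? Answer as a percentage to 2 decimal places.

3.59%

T = 2 years.
F/S = 0.350231/0.32092 = 1.0913343 = (growth of DKK) / (growth of MXN).
DKK growth factor: e^(0.0796×2) = 1.1725724.
That pins the MXN growth at 1.0744392.
r = ln(1.0744392)/2 = 0.035899 → 3.59%.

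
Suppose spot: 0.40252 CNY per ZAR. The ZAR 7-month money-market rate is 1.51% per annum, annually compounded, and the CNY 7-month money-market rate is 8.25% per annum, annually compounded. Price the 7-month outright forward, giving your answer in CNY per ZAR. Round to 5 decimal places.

T = 7/12 years.
Growth of 1 CNY over T: (1 + 0.0825)^(7/12) = 1.0473286.
ZAR accumulates by (1 + 0.0151)^(7/12) = 1.0087808.
Forward (CNY per ZAR) = 0.40252 × 1.0473286 / 1.0087808 = 0.4179012.

0.41790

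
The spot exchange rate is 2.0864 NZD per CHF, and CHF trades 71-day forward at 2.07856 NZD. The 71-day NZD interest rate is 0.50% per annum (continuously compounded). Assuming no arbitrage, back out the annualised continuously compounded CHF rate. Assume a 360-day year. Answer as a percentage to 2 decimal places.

2.41%

T = 71/360 years.
CIP gives F = S · g_NZD/g_CHF, so g_NZD/g_CHF = 2.07856/2.0864 = 0.9962423.
The NZD side grows by e^(0.0050×71/360) = 1.0009866.
Hence g_CHF = 1.0047622.
r = ln(1.0047622)/(71/360) = 0.024089 → 2.41%.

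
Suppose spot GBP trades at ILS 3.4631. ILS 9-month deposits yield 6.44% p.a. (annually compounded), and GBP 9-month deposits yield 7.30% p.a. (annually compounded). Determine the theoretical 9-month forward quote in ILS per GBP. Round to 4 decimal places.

3.4423

T = 9/12 years.
ILS growth factor: (1 + 0.0644)^(9/12) = 1.0479213.
GBP growth factor: (1 + 0.0730)^(9/12) = 1.054265.
CIP: F = S · (grow ILS)/(grow GBP) = 3.4631 × 1.0479213/1.054265 = 3.442262 ILS per GBP.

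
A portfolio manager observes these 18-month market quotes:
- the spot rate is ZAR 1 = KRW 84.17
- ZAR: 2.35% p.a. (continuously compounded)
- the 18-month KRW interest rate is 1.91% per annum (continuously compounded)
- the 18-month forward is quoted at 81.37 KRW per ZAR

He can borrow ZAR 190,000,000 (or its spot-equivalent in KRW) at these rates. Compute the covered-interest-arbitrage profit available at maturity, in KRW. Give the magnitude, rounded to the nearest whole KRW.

T = 18/12 years.
Invest the ZAR and cover forward: 190,000,000 × 1.035878646093 × 81.37 = KRW 16,014,994,632.19.
Convert at spot and invest in KRW: 190,000,000 × 84.17 × 1.029064358912 = KRW 16,457,105,947.03.
The quoted forward undervalues ZAR, so borrow ZAR, convert to KRW at spot, deposit the KRW at 1.91%, and buy ZAR forward at 81.37 to cover the loan.
The gap between the two covered legs is KRW 442,111,315.

KRW 442,111,315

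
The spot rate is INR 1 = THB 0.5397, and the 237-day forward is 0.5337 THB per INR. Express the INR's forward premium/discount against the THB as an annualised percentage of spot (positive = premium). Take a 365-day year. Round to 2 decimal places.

T = 237/365 years.
Period premium: (0.5337 − 0.5397)/0.5397 = -0.0111173.
×(1/T) gives -1.71% p.a.

-1.71%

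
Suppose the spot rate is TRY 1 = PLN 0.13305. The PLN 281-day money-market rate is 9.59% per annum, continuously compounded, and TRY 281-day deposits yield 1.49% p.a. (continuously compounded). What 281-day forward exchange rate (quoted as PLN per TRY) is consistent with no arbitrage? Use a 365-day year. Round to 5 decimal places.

0.14161

T = 281/365 years.
Growth of 1 PLN over T: e^(0.0959×281/365) = 1.0766236.
TRY accumulates by e^(0.0149×281/365) = 1.011537.
Forward (PLN per TRY) = 0.13305 × 1.0766236 / 1.011537 = 0.1416110.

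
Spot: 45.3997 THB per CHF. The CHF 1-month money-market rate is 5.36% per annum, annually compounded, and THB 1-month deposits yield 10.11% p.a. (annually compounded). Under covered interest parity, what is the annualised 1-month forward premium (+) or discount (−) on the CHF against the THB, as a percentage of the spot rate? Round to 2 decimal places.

T = 1/12 years.
CIP forward (THB per CHF) = 45.3997 × 1.0080581/1.0043606 = 45.5668366.
Annualised premium = (F − S)/S × (1/T) = (45.5668366 − 45.3997)/45.3997 ÷ (1/12) = 4.42%.

+4.42%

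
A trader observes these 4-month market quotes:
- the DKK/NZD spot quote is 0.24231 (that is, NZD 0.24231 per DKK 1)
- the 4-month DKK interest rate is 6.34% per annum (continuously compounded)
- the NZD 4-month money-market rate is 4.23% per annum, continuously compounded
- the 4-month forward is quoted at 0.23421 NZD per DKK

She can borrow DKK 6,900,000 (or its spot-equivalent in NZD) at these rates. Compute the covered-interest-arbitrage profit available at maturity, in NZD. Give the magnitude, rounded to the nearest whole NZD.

NZD 45,115

T = 4/12 years.
Invest the DKK and cover forward: 6,900,000 × 1.021358224 × 0.23421 = NZD 1,650,564.94.
Convert at spot and invest in NZD: 6,900,000 × 0.24231 × 1.014199874 = NZD 1,695,680.32.
The quoted forward undervalues DKK, so borrow DKK, convert to NZD at spot, deposit the NZD at 4.23%, and buy DKK forward at 0.23421 to cover the loan.
Arbitrage profit = |1,650,564.94 − 1,695,680.32| = NZD 45,115.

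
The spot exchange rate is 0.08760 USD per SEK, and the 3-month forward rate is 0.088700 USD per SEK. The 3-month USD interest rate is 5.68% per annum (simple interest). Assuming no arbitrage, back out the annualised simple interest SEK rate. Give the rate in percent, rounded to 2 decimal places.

T = 3/12 years.
CIP gives F = S · g_USD/g_SEK, so g_USD/g_SEK = 0.0887/0.0876 = 1.0125571.
The USD side grows by 1 + 0.0568×3/12 = 1.014200.
So the SEK growth factor = 1.0016225.
r = (1.0016225 − 1)/(3/12) = 0.006490 → 0.65%.

0.65%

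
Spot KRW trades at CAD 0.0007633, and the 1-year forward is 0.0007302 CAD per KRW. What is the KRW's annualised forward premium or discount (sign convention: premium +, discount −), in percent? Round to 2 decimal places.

T = 1 year.
Period premium: (0.0007302 − 0.0007633)/0.0007633 = -0.0433643.
Per annum: -0.0433643 / 1 = -0.043364 = -4.34%.

-4.34%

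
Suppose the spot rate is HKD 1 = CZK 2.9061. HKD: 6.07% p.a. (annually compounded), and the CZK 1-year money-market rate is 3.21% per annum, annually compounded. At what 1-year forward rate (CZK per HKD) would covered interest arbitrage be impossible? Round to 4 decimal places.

2.8277

T = 1 year.
CZK accumulates by (1 + 0.0321)^1 = 1.032100.
Growth of 1 HKD over T: (1 + 0.0607)^1 = 1.060700.
So F = 2.9061 × 1.032100 / 1.060700 = 2.827742 (CZK/HKD).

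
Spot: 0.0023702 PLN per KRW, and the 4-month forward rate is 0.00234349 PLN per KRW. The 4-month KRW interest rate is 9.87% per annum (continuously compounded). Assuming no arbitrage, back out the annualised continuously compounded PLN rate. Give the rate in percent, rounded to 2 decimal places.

T = 4/12 years.
By CIP, F/S equals the PLN-to-KRW growth ratio: 0.00234349/0.0023702 = 0.9887309.
KRW growth factor: e^(0.0987×4/12) = 1.0334472.
So the PLN growth factor = 1.0218012.
Take logs: ln 1.0218012 / (4/12) = 0.064701, so 6.47%.

6.47%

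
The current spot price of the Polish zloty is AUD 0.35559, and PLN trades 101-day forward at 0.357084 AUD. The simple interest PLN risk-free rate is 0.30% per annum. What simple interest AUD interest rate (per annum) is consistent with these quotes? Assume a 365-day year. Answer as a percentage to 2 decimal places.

T = 101/365 years.
By CIP, F/S equals the AUD-to-PLN growth ratio: 0.357084/0.35559 = 1.0042015.
PLN growth factor: 1 + 0.0030×101/365 = 1.0008301.
Hence g_AUD = 1.0050351.
r = (1.0050351 − 1)/(101/365) = 0.018196 → 1.82%.

1.82%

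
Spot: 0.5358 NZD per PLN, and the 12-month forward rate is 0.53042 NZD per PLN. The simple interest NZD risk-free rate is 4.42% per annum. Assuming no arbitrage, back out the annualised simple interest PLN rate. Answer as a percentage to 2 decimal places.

T = 1 year.
CIP gives F = S · g_NZD/g_PLN, so g_NZD/g_PLN = 0.53042/0.5358 = 0.9899589.
NZD growth factor: 1 + 0.0442×1 = 1.044200.
Hence g_PLN = 1.0547913.
(1.0547913 − 1)/T = 0.054791, i.e. 5.48%.

5.48%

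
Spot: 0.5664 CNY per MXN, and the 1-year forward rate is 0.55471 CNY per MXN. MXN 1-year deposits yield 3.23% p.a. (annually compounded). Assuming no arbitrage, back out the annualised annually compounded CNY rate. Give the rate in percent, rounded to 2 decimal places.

T = 1 year.
By CIP, F/S equals the CNY-to-MXN growth ratio: 0.55471/0.5664 = 0.9793609.
MXN growth factor: (1 + 0.0323)^1 = 1.032300.
Hence g_CNY = 1.0109943.
r = 1.0109943^(1/1) − 1 = 0.010994 → 1.10%.

1.10%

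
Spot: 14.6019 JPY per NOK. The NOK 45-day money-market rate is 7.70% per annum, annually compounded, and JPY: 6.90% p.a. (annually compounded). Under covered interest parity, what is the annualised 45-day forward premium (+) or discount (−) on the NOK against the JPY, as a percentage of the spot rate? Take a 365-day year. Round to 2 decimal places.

T = 45/365 years.
F = S · g_JPY/g_NOK = 14.6019 × 1.0082601/1.0091874 = 14.5884829.
Annualised premium = (F − S)/S × (1/T) = (14.5884829 − 14.6019)/14.6019 ÷ (45/365) = -0.75%.

-0.75%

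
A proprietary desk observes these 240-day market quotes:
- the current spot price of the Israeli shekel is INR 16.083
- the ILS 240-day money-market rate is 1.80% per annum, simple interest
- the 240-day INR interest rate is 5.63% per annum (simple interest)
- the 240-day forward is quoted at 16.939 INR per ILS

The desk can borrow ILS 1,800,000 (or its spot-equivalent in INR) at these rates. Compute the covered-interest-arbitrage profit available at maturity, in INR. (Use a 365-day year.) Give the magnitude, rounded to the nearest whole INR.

INR 829,987

T = 240/365 years.
Keep in ILS, deliver into the forward: 1,800,000·1.0118356164·16.939 = INR 30,851,070.31.
Swap to INR now, deposit: 1,800,000·16.083·1.0370191781 = INR 30,021,082.99.
The quoted forward overvalues ILS, so borrow INR, buy ILS at spot, deposit the ILS at 1.80%, and sell the proceeds forward at 16.939.
Arbitrage profit = |30,851,070.31 − 30,021,082.99| = INR 829,987.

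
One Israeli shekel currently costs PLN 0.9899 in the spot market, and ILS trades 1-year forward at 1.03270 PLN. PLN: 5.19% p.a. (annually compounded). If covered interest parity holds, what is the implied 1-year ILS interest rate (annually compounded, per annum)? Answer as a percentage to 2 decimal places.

T = 1 year.
By CIP, F/S equals the PLN-to-ILS growth ratio: 1.0327/0.9899 = 1.0432367.
PLN growth factor: (1 + 0.0519)^1 = 1.051900.
Hence g_ILS = 1.0083043.
Annualise: 1.0083043^(1/1) − 1 = 0.008304 = 0.83%.

0.83%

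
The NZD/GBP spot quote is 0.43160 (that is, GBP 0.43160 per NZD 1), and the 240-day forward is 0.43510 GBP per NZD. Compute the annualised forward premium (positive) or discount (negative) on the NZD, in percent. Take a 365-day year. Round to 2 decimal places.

T = 240/365 years.
NZD trades forward at +0.81094% vs spot over the period.
×(1/T) gives 1.23% p.a.

+1.23%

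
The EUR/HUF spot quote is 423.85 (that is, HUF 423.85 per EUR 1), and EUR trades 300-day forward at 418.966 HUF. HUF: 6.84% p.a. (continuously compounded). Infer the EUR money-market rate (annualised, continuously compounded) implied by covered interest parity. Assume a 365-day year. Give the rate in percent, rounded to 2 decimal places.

T = 300/365 years.
F/S = 418.966/423.85 = 0.9884771 = (growth of HUF) / (growth of EUR).
HUF growth factor: e^(0.0684×300/365) = 1.0578295.
So the EUR growth factor = 1.0701609.
r = ln(1.0701609)/(300/365) = 0.082501 → 8.25%.

8.25%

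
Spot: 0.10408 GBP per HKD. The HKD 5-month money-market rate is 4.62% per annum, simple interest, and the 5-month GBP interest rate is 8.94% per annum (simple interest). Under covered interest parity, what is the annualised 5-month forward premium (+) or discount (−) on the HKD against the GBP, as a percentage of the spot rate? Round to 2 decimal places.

+4.24%

T = 5/12 years.
F = S · g_GBP/g_HKD = 0.10408 × 1.037250/1.019250 = 0.10591806.
(F − S)/S ÷ T = (0.10591806 − 0.10408)/0.10408/(5/12) = 0.042384 → 4.24%.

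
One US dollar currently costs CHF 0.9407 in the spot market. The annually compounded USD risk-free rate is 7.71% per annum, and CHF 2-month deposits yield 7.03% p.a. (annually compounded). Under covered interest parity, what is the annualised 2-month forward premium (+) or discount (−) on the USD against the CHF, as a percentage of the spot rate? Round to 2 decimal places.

-0.63%

T = 2/12 years.
No-arbitrage forward: 0.9407 × 1.0113875 / 1.0124556 = 0.9397076 CHF/USD.
(F − S)/S ÷ T = (0.9397076 − 0.9407)/0.9407/(2/12) = -0.006330 → -0.63%.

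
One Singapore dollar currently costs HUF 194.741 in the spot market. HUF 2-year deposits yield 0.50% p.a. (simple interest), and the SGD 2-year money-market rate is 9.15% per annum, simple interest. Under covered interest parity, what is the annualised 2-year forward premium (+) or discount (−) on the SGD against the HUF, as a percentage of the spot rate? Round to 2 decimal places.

T = 2 years.
No-arbitrage forward: 194.741 × 1.010000 / 1.183000 = 166.262392 HUF/SGD.
Annualised premium = (F − S)/S × (1/T) = (166.262392 − 194.741)/194.741 ÷ 2 = -7.31%.

-7.31%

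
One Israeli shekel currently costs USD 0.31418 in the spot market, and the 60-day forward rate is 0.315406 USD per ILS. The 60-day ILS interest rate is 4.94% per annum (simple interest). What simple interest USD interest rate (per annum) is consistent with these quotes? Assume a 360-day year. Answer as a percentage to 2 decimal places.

7.30%

T = 60/360 years.
CIP gives F = S · g_USD/g_ILS, so g_USD/g_ILS = 0.315406/0.31418 = 1.0039022.
The ILS side grows by 1 + 0.0494×60/360 = 1.0082333.
That pins the USD growth at 1.0121676.
r = (1.0121676 − 1)/(60/360) = 0.073006 → 7.30%.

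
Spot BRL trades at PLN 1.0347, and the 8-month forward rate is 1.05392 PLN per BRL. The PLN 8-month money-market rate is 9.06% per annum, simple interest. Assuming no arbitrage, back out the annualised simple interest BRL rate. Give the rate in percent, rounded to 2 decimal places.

T = 8/12 years.
By CIP, F/S equals the PLN-to-BRL growth ratio: 1.05392/1.0347 = 1.0185754.
The PLN side grows by 1 + 0.0906×8/12 = 1.060400.
So the BRL growth factor = 1.0410619.
r = (1.0410619 − 1)/(8/12) = 0.061593 → 6.16%.

6.16%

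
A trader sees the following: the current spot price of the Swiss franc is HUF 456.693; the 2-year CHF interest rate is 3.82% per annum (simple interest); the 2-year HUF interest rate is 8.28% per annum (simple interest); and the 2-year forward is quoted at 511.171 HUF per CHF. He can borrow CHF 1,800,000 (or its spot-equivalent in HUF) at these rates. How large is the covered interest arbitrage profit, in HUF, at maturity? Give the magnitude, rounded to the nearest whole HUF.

HUF 32,225,586

T = 2 years.
Route A — deposit CHF, sell forward: 1,800,000 × 1.076400 × 511.171 = HUF 990,404,035.92.
Route B — convert at spot, deposit HUF: 1,800,000 × 456.693 × 1.165600 = HUF 958,178,449.44.
The quoted forward overvalues CHF, so borrow HUF, buy CHF at spot, deposit the CHF at 3.82%, and sell the proceeds forward at 511.171.
Arbitrage profit = |990,404,035.92 − 958,178,449.44| = HUF 32,225,586.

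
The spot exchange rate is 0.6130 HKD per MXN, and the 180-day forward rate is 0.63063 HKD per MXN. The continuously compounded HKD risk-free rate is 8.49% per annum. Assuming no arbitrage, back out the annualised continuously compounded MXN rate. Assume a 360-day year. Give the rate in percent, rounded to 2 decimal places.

T = 180/360 years.
By CIP, F/S equals the HKD-to-MXN growth ratio: 0.63063/0.613 = 1.0287602.
The HKD side grows by e^(0.0849×180/360) = 1.0433639.
So the MXN growth factor = 1.0141954.
r = ln(1.0141954)/(180/360) = 0.028191 → 2.82%.

2.82%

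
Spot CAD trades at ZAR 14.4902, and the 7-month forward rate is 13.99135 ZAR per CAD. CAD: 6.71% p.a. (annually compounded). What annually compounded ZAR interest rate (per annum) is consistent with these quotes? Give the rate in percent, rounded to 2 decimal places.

T = 7/12 years.
By CIP, F/S equals the ZAR-to-CAD growth ratio: 13.99135/14.4902 = 0.9655733.
CAD growth factor: (1 + 0.0671)^(7/12) = 1.0386112.
Hence g_ZAR = 1.0028552.
r = 1.0028552^(12/7) − 1 = 0.004900 → 0.49%.

0.49%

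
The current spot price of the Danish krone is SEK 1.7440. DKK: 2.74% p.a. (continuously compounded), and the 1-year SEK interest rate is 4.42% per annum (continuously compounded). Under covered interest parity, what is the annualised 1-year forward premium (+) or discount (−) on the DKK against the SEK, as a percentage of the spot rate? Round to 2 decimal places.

T = 1 year.
CIP forward (SEK per DKK) = 1.744 × 1.0451914/1.0277788 = 1.7735468.
Annualised premium = (F − S)/S × (1/T) = (1.7735468 − 1.744)/1.744 ÷ 1 = 1.69%.

+1.69%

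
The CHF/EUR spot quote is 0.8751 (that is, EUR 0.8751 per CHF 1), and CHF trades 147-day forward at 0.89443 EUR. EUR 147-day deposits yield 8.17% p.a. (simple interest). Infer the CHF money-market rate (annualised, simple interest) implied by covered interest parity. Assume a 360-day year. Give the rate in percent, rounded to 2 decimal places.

T = 147/360 years.
CIP gives F = S · g_EUR/g_CHF, so g_EUR/g_CHF = 0.89443/0.8751 = 1.0220889.
EUR growth factor: 1 + 0.0817×147/360 = 1.0333608.
That pins the CHF growth at 1.0110283.
(1.0110283 − 1)/T = 0.027008, i.e. 2.70%.

2.70%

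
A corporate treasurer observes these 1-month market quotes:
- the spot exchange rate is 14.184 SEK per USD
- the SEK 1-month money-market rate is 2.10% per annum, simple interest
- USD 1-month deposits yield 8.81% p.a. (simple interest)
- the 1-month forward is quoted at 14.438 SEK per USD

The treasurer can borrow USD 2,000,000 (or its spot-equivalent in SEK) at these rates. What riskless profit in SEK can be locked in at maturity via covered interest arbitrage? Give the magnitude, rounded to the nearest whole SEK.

T = 1/12 years.
Invest the USD and cover forward: 2,000,000 × 1.0073416667 × 14.438 = SEK 29,087,997.97.
Convert at spot and invest in SEK: 2,000,000 × 14.184 × 1.001750 = SEK 28,417,644.00.
The quoted forward overvalues USD, so borrow SEK, buy USD at spot, deposit the USD at 8.81%, and sell the proceeds forward at 14.438.
Arbitrage profit = |29,087,997.97 − 28,417,644.00| = SEK 670,354.

SEK 670,354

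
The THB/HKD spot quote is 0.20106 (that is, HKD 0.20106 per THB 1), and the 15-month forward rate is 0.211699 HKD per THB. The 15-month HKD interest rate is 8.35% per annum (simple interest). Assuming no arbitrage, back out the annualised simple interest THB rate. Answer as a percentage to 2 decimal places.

T = 15/12 years.
CIP gives F = S · g_HKD/g_THB, so g_HKD/g_THB = 0.211699/0.20106 = 1.0529146.
HKD growth factor: 1 + 0.0835×15/12 = 1.104375.
That pins the THB growth at 1.0488742.
r = (1.0488742 − 1)/(15/12) = 0.039099 → 3.91%.

3.91%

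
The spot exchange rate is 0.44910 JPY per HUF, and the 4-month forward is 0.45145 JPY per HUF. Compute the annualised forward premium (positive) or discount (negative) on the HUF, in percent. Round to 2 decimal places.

+1.57%

T = 4/12 years.
HUF trades forward at +0.52327% vs spot over the period.
×(1/T) gives 1.57% p.a.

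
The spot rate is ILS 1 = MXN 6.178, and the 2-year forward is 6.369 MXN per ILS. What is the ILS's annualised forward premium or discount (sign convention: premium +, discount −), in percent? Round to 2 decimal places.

T = 2 years.
Period premium: (6.369 − 6.178)/6.178 = 0.0309162.
Per annum: 0.0309162 / 2 = 0.015458 = 1.55%.

+1.55%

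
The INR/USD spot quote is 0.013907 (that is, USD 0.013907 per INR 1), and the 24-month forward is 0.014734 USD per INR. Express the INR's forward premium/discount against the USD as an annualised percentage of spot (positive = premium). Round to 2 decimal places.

T = 2 years.
(F − S)/S = (0.014734 − 0.013907)/0.013907 = 0.0594665.
Per annum: 0.0594665 / 2 = 0.029733 = 2.97%.

+2.97%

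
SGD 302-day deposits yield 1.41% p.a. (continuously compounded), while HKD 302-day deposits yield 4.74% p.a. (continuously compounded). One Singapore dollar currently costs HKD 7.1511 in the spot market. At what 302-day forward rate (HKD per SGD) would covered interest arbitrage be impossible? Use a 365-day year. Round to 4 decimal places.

T = 302/365 years.
Growth of 1 HKD over T: e^(0.0474×302/365) = 1.0399978.
Growth of 1 SGD over T: e^(0.0141×302/365) = 1.0117346.
CIP: F = S · (grow HKD)/(grow SGD) = 7.1511 × 1.0399978/1.0117346 = 7.350869 HKD per SGD.

7.3509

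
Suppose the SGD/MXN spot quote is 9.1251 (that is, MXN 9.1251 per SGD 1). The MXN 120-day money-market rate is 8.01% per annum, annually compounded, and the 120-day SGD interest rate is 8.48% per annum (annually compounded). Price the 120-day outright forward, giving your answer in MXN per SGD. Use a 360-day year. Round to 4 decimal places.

9.1119

T = 120/360 years.
Growth of 1 MXN over T: (1 + 0.0801)^(120/360) = 1.0260172.
Growth of 1 SGD over T: (1 + 0.0848)^(120/360) = 1.0275033.
CIP: F = S · (grow MXN)/(grow SGD) = 9.1251 × 1.0260172/1.0275033 = 9.111902 MXN per SGD.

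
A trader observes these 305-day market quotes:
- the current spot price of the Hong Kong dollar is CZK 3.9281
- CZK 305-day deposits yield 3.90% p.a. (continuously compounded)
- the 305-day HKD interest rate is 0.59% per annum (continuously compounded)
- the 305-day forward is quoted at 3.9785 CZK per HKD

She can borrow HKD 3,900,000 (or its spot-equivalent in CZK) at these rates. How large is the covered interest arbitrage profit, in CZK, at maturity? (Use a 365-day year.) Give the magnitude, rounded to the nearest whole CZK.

T = 305/365 years.
Invest the HKD and cover forward: 3,900,000 × 1.0049423101 × 3.9785 = CZK 15,592,835.62.
Convert at spot and invest in CZK: 3,900,000 × 3.9281 × 1.0331258797 = CZK 15,827,064.90.
The quoted forward undervalues HKD, so borrow HKD, convert to CZK at spot, deposit the CZK at 3.90%, and buy HKD forward at 3.9785 to cover the loan.
Profit = 15,827,064.90 − 15,592,835.62 = CZK 234,229.

CZK 234,229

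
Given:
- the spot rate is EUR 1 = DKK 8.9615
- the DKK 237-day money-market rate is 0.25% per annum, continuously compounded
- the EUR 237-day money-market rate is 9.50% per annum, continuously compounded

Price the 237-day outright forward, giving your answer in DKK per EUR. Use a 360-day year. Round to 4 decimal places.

T = 237/360 years.
Growth of 1 DKK over T: e^(0.0025×237/360) = 1.0016472.
EUR accumulates by e^(0.0950×237/360) = 1.0645388.
So F = 8.9615 × 1.0016472 / 1.0645388 = 8.432066 (DKK/EUR).

8.4321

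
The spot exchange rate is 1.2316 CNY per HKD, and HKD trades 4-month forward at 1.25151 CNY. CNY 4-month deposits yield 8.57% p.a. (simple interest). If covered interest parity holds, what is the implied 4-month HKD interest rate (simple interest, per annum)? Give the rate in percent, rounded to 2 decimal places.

3.66%

T = 4/12 years.
By CIP, F/S equals the CNY-to-HKD growth ratio: 1.25151/1.2316 = 1.0161660.
The CNY side grows by 1 + 0.0857×4/12 = 1.0285667.
Hence g_HKD = 1.0122034.
r = (1.0122034 − 1)/(4/12) = 0.036610 → 3.66%.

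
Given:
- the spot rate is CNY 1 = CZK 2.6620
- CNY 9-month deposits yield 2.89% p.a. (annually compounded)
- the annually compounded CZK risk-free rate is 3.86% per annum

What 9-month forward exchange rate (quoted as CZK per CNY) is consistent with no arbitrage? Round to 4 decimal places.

T = 9/12 years.
CZK growth factor: (1 + 0.0386)^(9/12) = 1.0288125.
CNY growth factor: (1 + 0.0289)^(9/12) = 1.0215976.
CIP: F = S · (grow CZK)/(grow CNY) = 2.662 × 1.0288125/1.0215976 = 2.680800 CZK per CNY.

2.6808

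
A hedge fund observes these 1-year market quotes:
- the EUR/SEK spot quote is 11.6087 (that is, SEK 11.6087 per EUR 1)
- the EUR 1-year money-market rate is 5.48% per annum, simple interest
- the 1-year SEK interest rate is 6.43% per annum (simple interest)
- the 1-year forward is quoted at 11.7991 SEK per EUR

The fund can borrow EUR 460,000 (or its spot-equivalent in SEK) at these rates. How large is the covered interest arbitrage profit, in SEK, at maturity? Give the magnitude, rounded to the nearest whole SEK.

T = 1 year.
Keep in EUR, deliver into the forward: 460,000·1.054800·11.7991 = SEK 5,725,017.71.
Swap to SEK now, deposit: 460,000·11.6087·1.064300 = SEK 5,683,364.13.
The quoted forward overvalues EUR, so borrow SEK, buy EUR at spot, deposit the EUR at 5.48%, and sell the proceeds forward at 11.7991.
The gap between the two covered legs is SEK 41,654.

SEK 41,654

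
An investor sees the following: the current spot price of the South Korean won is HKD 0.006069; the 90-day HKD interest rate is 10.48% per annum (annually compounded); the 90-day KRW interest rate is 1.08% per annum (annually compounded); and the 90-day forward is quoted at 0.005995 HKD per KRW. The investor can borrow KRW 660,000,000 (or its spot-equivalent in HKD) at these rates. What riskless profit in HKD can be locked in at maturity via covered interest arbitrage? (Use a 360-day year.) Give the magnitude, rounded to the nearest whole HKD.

T = 90/360 years.
Keep in KRW, deliver into the forward: 660,000,000·1.002689133·0.005995 = HKD 3,967,340.09.
Swap to HKD now, deposit: 660,000,000·0.006069·1.02522908 = HKD 4,106,596.09.
The quoted forward undervalues KRW, so borrow KRW, convert to HKD at spot, deposit the HKD at 10.48%, and buy KRW forward at 0.005995 to cover the loan.
Profit = 4,106,596.09 − 3,967,340.09 = HKD 139,256.

HKD 139,256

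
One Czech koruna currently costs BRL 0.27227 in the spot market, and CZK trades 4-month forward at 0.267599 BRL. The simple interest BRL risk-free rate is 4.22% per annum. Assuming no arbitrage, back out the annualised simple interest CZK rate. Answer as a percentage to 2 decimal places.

9.53%

T = 4/12 years.
By CIP, F/S equals the BRL-to-CZK growth ratio: 0.267599/0.27227 = 0.9828442.
The BRL side grows by 1 + 0.0422×4/12 = 1.0140667.
So the CZK growth factor = 1.0317675.
(1.0317675 − 1)/T = 0.095302, i.e. 9.53%.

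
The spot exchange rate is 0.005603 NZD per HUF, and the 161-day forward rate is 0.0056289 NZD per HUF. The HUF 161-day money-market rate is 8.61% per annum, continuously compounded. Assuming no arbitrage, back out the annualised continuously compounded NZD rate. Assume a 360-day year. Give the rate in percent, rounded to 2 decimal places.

9.64%

T = 161/360 years.
By CIP, F/S equals the NZD-to-HUF growth ratio: 0.0056289/0.005603 = 1.0046225.
The HUF side grows by e^(0.0861×161/360) = 1.0392568.
So the NZD growth factor = 1.0440608.
r = ln(1.0440608)/(161/360) = 0.096412 → 9.64%.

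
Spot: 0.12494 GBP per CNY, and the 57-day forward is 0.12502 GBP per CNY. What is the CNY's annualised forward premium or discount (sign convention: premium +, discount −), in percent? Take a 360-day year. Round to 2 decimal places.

T = 57/360 years.
(F − S)/S = (0.12502 − 0.12494)/0.12494 = 0.0006403.
Annualise by dividing by T: 0.0006403 / (57/360) = 0.004044 → 0.40%.

+0.40%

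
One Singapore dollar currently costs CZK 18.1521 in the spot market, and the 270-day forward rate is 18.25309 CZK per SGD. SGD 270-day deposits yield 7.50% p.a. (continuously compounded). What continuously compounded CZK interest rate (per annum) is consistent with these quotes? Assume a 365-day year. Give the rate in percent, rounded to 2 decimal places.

8.25%

T = 270/365 years.
F/S = 18.25309/18.1521 = 1.0055635 = (growth of CZK) / (growth of SGD).
The SGD side grows by e^(0.0750×270/365) = 1.0570473.
Hence g_CZK = 1.0629282.
r = ln(1.0629282)/(270/365) = 0.082500 → 8.25%.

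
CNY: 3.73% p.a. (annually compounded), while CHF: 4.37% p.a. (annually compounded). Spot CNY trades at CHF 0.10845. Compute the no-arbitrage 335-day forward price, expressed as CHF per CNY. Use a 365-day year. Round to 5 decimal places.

0.10906

T = 335/365 years.
CHF accumulates by (1 + 0.0437)^(335/365) = 1.0400373.
CNY accumulates by (1 + 0.0373)^(335/365) = 1.0341825.
CIP: F = S · (grow CHF)/(grow CNY) = 0.10845 × 1.0400373/1.0341825 = 0.1090640 CHF per CNY.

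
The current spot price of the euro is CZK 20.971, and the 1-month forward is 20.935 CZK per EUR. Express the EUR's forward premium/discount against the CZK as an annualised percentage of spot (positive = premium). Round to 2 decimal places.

T = 1/12 years.
(F − S)/S = (20.935 − 20.971)/20.971 = -0.0017167.
Annualise by dividing by T: -0.0017167 / (1/12) = -0.020600 → -2.06%.

-2.06%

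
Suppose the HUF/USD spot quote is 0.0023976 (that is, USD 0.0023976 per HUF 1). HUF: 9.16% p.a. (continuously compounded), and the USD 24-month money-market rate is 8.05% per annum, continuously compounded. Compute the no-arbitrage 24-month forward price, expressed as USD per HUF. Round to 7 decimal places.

T = 2 years.
Growth of 1 USD over T: e^(0.0805×2) = 1.174685.
HUF growth factor: e^(0.0916×2) = 1.2010546.
Forward (USD per HUF) = 0.0023976 × 1.174685 / 1.2010546 = 0.002344960.

0.0023450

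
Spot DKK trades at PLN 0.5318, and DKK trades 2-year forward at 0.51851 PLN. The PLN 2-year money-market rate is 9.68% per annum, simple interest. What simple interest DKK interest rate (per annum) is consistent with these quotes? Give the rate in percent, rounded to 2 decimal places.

T = 2 years.
CIP gives F = S · g_PLN/g_DKK, so g_PLN/g_DKK = 0.51851/0.5318 = 0.9750094.
PLN growth factor: 1 + 0.0968×2 = 1.193600.
Hence g_DKK = 1.2241933.
r = (1.2241933 − 1)/2 = 0.112097 → 11.21%.

11.21%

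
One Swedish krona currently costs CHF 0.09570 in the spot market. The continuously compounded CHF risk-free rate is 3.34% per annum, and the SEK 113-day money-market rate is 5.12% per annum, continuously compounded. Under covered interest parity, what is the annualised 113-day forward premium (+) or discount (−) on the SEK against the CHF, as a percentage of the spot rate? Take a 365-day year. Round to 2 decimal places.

-1.78%

T = 113/365 years.
CIP forward (CHF per SEK) = 0.0957 × 1.0103939/1.0159773 = 0.09517407.
(F − S)/S ÷ T = (0.09517407 − 0.0957)/0.0957/(113/365) = -0.017751 → -1.78%.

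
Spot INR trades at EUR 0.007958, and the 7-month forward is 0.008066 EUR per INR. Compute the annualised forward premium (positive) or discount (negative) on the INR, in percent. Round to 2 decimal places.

+2.33%

T = 7/12 years.
Period premium: (0.008066 − 0.007958)/0.007958 = 0.0135712.
Per annum: 0.0135712 / (7/12) = 0.023265 = 2.33%.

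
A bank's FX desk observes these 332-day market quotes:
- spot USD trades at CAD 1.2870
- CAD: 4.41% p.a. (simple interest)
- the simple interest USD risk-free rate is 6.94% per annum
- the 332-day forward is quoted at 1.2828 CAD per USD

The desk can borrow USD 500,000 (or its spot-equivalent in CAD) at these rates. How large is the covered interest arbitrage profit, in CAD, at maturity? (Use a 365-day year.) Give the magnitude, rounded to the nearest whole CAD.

CAD 12,576

T = 332/365 years.
Invest the USD and cover forward: 500,000 × 1.06312548 × 1.2828 = CAD 681,888.68.
Convert at spot and invest in CAD: 500,000 × 1.2870 × 1.04011288 = CAD 669,312.64.
The quoted forward overvalues USD, so borrow CAD, buy USD at spot, deposit the USD at 6.94%, and sell the proceeds forward at 1.2828.
The gap between the two covered legs is CAD 12,576.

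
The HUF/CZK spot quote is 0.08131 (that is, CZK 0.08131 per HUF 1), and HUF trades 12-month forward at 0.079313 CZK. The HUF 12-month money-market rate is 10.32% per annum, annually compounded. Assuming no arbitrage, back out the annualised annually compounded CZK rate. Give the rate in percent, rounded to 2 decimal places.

7.61%

T = 1 year.
CIP gives F = S · g_CZK/g_HUF, so g_CZK/g_HUF = 0.079313/0.08131 = 0.9754397.
The HUF side grows by (1 + 0.1032)^1 = 1.103200.
Hence g_CZK = 1.0761051.
r = 1.0761051^(1/1) − 1 = 0.076105 → 7.61%.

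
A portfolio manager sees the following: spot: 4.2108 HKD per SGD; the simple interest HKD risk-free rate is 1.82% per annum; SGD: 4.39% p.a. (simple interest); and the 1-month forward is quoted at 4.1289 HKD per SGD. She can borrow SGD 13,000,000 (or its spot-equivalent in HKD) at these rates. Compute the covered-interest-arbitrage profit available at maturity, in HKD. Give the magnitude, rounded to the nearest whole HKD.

HKD 951,359

T = 1/12 years.
Route A — deposit SGD, sell forward: 13,000,000 × 1.0036583333 × 4.1289 = HKD 53,872,063.60.
Route B — convert at spot, deposit HKD: 13,000,000 × 4.2108 × 1.0015166667 = HKD 54,823,422.94.
The quoted forward undervalues SGD, so borrow SGD, convert to HKD at spot, deposit the HKD at 1.82%, and buy SGD forward at 4.1289 to cover the loan.
Profit = 54,823,422.94 − 53,872,063.60 = HKD 951,359.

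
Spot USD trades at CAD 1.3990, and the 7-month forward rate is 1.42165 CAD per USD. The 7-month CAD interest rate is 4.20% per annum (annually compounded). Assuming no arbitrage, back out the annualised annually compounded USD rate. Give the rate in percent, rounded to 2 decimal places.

T = 7/12 years.
By CIP, F/S equals the CAD-to-USD growth ratio: 1.42165/1.399 = 1.0161901.
The CAD side grows by (1 + 0.0420)^(7/12) = 1.0242898.
Hence g_USD = 1.0079707.
r = 1.0079707^(12/7) − 1 = 0.013703 → 1.37%.

1.37%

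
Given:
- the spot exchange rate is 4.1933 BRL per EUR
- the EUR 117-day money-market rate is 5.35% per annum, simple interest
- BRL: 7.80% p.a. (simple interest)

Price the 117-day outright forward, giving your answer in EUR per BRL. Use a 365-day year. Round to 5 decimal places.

0.23665

T = 117/365 years.
Growth of 1 BRL over T: 1 + 0.0780×117/365 = 1.0250027.
EUR growth factor: 1 + 0.0535×117/365 = 1.0171493.
So F = 4.1933 × 1.0250027 / 1.0171493 = 4.225676 (BRL/EUR).
Invert for EUR per BRL: 1 / 4.225676 = 0.23665.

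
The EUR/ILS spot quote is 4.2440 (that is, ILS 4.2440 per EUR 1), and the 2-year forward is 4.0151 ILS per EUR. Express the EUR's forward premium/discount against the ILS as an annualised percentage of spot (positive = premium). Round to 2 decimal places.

T = 2 years.
(F − S)/S = (4.0151 − 4.244)/4.244 = -0.0539350.
×(1/T) gives -2.70% p.a.

-2.70%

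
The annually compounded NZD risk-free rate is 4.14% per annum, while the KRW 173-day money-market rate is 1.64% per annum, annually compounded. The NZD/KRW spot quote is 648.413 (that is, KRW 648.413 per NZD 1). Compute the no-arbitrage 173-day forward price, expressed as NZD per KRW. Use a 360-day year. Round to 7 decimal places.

T = 173/360 years.
Growth of 1 KRW over T: (1 + 0.0164)^(173/360) = 1.0078478.
Growth of 1 NZD over T: (1 + 0.0414)^(173/360) = 1.0196855.
So F = 648.413 × 1.0078478 / 1.0196855 = 640.8855 (KRW/NZD).
Quoted the other way: 1/640.8855 = 0.0015603 NZD per KRW.

0.0015603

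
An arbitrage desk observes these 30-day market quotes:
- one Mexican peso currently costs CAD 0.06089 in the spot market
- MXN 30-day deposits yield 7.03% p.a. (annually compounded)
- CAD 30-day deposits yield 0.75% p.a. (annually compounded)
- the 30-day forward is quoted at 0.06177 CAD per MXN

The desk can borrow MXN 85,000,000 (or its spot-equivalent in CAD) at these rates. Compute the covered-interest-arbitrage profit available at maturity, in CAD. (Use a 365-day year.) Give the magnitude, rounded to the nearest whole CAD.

CAD 101,021

T = 30/365 years.
Keep in MXN, deliver into the forward: 85,000,000·1.005599646·0.06177 = CAD 5,279,850.66.
Swap to CAD now, deposit: 85,000,000·0.06089·1.000614327 = CAD 5,178,829.54.
The quoted forward overvalues MXN, so borrow CAD, buy MXN at spot, deposit the MXN at 7.03%, and sell the proceeds forward at 0.06177.
Arbitrage profit = |5,279,850.66 − 5,178,829.54| = CAD 101,021.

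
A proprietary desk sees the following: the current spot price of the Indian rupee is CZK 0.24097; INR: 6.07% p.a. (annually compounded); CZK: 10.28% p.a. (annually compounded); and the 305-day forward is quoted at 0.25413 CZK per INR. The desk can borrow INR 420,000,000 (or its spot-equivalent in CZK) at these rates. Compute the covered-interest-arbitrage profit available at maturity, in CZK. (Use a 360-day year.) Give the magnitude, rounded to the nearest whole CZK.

CZK 2,243,323

T = 305/360 years.
Invest the INR and cover forward: 420,000,000 × 1.05119332153 × 0.25413 = CZK 112,198,698.70.
Convert at spot and invest in CZK: 420,000,000 × 0.24097 × 1.08643612351 = CZK 109,955,375.33.
The quoted forward overvalues INR, so borrow CZK, buy INR at spot, deposit the INR at 6.07%, and sell the proceeds forward at 0.25413.
The gap between the two covered legs is CZK 2,243,323.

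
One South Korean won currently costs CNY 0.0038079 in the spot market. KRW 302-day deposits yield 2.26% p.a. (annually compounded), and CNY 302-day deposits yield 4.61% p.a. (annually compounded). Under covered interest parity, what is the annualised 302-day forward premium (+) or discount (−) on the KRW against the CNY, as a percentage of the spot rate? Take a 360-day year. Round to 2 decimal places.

T = 302/360 years.
CIP forward (CNY per KRW) = 0.0038079 × 1.0385317/1.0189247 = 0.0038811748.
(F − S)/S ÷ T = (0.0038811748 − 0.0038079)/0.0038079/(302/360) = 0.022938 → 2.29%.

+2.29%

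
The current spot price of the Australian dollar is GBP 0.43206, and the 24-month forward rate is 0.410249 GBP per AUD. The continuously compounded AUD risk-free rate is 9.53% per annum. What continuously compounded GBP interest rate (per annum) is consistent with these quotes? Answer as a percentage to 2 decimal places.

T = 2 years.
CIP gives F = S · g_GBP/g_AUD, so g_GBP/g_AUD = 0.410249/0.43206 = 0.9495186.
AUD growth factor: e^(0.0953×2) = 1.2099754.
So the GBP growth factor = 1.1488941.
Take logs: ln 1.1488941 / 2 = 0.069400, so 6.94%.

6.94%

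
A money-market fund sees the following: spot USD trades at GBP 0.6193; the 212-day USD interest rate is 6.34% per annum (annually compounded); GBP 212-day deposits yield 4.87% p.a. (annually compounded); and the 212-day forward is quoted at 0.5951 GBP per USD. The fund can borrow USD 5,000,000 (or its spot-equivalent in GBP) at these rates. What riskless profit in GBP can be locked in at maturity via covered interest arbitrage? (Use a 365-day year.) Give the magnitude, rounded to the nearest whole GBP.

GBP 99,557

T = 212/365 years.
Invest the USD and cover forward: 5,000,000 × 1.036348929 × 0.5951 = GBP 3,083,656.24.
Convert at spot and invest in GBP: 5,000,000 × 0.6193 × 1.028003774 = GBP 3,183,213.69.
The quoted forward undervalues USD, so borrow USD, convert to GBP at spot, deposit the GBP at 4.87%, and buy USD forward at 0.5951 to cover the loan.
Arbitrage profit = |3,083,656.24 − 3,183,213.69| = GBP 99,557.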